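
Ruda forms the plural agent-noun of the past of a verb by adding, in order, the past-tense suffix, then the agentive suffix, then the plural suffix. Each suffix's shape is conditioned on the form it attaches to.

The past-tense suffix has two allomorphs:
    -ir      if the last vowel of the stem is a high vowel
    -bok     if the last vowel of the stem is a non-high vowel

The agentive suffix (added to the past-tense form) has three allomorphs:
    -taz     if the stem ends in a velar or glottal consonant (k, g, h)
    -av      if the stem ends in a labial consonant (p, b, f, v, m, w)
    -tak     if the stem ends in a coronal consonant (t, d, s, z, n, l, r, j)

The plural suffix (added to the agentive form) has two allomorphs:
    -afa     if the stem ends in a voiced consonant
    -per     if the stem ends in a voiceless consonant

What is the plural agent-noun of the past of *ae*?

aeboktazafa

The last vowel of *ae* is /e/, which is a non-high vowel, so the past-tense suffix is -bok, giving *aebok*.
The past-tense form *aebok* — final consonant /k/ (velar/glottal) → -taz → *aeboktaz*.
Since the final consonant of the agentive form *aeboktaz* is /z/ (voiced), it takes -afa, giving *aeboktazafa*.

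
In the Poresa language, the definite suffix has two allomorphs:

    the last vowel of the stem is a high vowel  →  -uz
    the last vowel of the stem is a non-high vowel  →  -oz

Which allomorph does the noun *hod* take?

-oz

*hod* — last vowel /o/ (a non-high vowel) → -oz.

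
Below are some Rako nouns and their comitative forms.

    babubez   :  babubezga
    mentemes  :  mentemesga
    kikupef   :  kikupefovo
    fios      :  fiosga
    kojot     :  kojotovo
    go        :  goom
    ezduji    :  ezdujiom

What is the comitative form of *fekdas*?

fekdasga

The alternation tracks the final sound of the stem — -ga when the stem ends in a sibilant (*babubez*, *mentemes*, *fios*); -ovo when the stem ends in a non-sibilant consonant (*kikupef*, *kojot*); -om when the stem ends in a vowel (*go*, *ezduji*).
The final sound of *fekdas* is /s/, which is a sibilant, so the suffix is -ga, giving *fekdasga*.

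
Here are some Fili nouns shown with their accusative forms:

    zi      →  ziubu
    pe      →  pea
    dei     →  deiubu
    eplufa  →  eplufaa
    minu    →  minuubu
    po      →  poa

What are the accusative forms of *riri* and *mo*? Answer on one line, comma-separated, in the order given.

The alternation tracks the last vowel of the stem — -ubu when the last vowel of the stem is a high vowel (*zi*, *dei*, *minu*); -a when the last vowel of the stem is a non-high vowel (*pe*, *eplufa*, *po*).
Since the last vowel of *riri* is /i/ (a high vowel), it takes -ubu, giving *ririubu*.
*mo* — last vowel /o/ (a non-high vowel) → -a → *moa*.

ririubu, moa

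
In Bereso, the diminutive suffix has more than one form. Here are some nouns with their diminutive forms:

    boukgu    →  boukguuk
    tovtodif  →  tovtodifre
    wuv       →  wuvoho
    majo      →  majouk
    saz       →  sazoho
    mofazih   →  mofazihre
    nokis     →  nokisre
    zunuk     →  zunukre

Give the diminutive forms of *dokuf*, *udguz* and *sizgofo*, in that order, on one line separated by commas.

The suffix is conditioned by the final sound: -re when the stem ends in a voiceless consonant (*tovtodif*, *mofazih*, *nokis*, *zunuk*); -oho when the stem ends in a voiced consonant (*wuv*, *saz*); -uk when the stem ends in a vowel (*boukgu*, *majo*).
*dokuf* — final sound /f/ (a voiceless consonant) → -re → *dokufre*.
The final sound of *udguz* is /z/, which is a voiced consonant, so the suffix is -oho, giving *udguzoho*.
*sizgofo*: final sound = /o/, a vowel → -uk → *sizgofouk*.

dokufre, udguzoho, sizgofouk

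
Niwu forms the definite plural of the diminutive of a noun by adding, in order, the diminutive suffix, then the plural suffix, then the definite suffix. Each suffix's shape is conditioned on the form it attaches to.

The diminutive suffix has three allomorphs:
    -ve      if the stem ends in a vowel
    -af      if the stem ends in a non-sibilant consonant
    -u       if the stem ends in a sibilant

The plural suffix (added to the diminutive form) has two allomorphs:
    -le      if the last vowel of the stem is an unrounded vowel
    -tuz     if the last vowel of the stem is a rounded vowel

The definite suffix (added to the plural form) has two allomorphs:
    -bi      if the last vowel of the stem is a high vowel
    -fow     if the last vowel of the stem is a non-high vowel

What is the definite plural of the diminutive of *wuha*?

*wuha* — final sound /a/ (a vowel) → -ve → *wuhave*.
Since the last vowel of the diminutive form *wuhave* is /e/ (an unrounded vowel), it takes -le, giving *wuhavele*.
The last vowel of the plural form *wuhavele* is /e/, which is a non-high vowel, so the definite suffix is -fow, giving *wuhavelefow*.

wuhavelefow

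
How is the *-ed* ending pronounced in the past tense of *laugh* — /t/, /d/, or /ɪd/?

/t/

The stem *laugh* ends in a voiceless consonant other than /t/.
The -ed suffix is realized as /ɪd/ after /t, d/; as /t/ after other voiceless consonants; and as /d/ after other voiced sounds.
So -ed on *laugh* is pronounced /t/.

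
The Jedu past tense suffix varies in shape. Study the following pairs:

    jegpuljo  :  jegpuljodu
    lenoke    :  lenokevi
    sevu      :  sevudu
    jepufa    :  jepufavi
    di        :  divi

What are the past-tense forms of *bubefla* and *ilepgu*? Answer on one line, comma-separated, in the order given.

The alternation tracks the last vowel of the stem — -du when the last vowel of the stem is a rounded vowel (*jegpuljo*, *sevu*); -vi when the last vowel of the stem is an unrounded vowel (*lenoke*, *jepufa*, *di*).
Since the last vowel of *bubefla* is /a/ (an unrounded vowel), it takes -vi, giving *bubeflavi*.
*ilepgu* — last vowel /u/ (a rounded vowel) → -du → *ilepgudu*.

bubeflavi, ilepgudu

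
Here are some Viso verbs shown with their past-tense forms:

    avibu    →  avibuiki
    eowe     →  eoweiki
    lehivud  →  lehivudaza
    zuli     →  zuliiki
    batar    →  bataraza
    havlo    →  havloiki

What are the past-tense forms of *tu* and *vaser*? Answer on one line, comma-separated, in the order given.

The pattern is consonant vs. vowel: -aza when the stem ends in a consonant (*lehivud*, *batar*); -iki when the stem ends in a vowel (*avibu*, *eowe*, *zuli*, *havlo*).
*tu*: final sound = /u/, a vowel → -iki → *tuiki*.
*vaser*: final sound = /r/, a consonant → -aza → *vaseraza*.

tuiki, vaseraza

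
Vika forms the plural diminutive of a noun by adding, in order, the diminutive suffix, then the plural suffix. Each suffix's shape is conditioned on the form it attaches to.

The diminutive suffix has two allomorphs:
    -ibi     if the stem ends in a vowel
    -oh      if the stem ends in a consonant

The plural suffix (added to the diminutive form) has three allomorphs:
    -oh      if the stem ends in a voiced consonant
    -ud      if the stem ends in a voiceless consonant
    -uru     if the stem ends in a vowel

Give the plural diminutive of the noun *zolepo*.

zolepoibiuru

Since the final sound of *zolepo* is /o/ (a vowel), it takes -ibi, giving *zolepoibi*.
The diminutive form *zolepoibi* — final sound /i/ (a vowel) → -uru → *zolepoibiuru*.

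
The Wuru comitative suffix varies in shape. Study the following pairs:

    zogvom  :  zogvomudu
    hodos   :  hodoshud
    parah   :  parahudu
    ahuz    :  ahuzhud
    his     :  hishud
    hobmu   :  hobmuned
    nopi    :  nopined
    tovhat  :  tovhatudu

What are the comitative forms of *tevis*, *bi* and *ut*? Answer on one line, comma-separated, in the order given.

tevishud, bined, utudu

The alternation tracks the final sound of the stem — -hud when the stem ends in a sibilant (*hodos*, *ahuz*, *his*); -udu when the stem ends in a non-sibilant consonant (*zogvom*, *parah*, *tovhat*); -ned when the stem ends in a vowel (*hobmu*, *nopi*).
Since the final sound of *tevis* is /s/ (a sibilant), it takes -hud, giving *tevishud*.
Since the final sound of *bi* is /i/ (a vowel), it takes -ned, giving *bined*.
*ut*: final sound = /t/, a non-sibilant consonant → -udu → *utudu*.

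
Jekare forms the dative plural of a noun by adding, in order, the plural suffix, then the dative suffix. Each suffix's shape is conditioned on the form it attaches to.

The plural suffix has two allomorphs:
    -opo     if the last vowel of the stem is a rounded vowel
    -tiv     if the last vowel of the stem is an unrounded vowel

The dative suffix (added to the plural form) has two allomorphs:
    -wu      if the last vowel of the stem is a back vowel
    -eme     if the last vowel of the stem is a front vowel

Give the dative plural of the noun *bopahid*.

bopahidtiveme

Since the last vowel of *bopahid* is /i/ (an unrounded vowel), it takes -tiv, giving *bopahidtiv*.
The last vowel of the plural form *bopahidtiv* is /i/, which is a front vowel, so the dative suffix is -eme, giving *bopahidtiveme*.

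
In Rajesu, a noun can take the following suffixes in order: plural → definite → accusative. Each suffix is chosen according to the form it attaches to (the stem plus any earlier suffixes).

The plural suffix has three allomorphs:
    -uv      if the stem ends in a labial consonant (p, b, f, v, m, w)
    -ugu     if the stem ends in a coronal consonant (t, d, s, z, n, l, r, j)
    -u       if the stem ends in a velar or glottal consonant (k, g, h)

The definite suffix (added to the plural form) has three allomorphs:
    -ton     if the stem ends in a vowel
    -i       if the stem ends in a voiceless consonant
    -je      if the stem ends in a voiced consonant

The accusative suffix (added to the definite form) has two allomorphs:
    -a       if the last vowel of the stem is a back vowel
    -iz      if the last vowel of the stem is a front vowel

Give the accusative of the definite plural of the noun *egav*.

egavuvjeiz

Since the final consonant of *egav* is /v/ (labial), it takes -uv, giving *egavuv*.
The plural form *egavuv*: final sound = /v/, a voiced consonant → -je → *egavuvje*.
The definite form *egavuvje*: last vowel = /e/, a front vowel → -iz → *egavuvjeiz*.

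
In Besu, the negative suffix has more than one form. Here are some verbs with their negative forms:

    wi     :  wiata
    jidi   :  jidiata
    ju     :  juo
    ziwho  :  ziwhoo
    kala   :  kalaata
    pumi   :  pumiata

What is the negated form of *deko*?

dekoo

The pattern is rounding harmony: -o when the last vowel of the stem is a rounded vowel (*ju*, *ziwho*); -ata when the last vowel of the stem is an unrounded vowel (*wi*, *jidi*, *kala*, *pumi*).
Since the last vowel of *deko* is /o/ (a rounded vowel), it takes -o, giving *dekoo*.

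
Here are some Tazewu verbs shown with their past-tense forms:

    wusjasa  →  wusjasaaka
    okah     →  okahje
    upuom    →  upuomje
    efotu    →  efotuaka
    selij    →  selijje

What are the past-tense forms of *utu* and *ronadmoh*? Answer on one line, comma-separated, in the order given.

The suffix is conditioned by the final sound: -je when the stem ends in a consonant (*okah*, *upuom*, *selij*); -aka when the stem ends in a vowel (*wusjasa*, *efotu*).
Since the final sound of *utu* is /u/ (a vowel), it takes -aka, giving *utuaka*.
Since the final sound of *ronadmoh* is /h/ (a consonant), it takes -je, giving *ronadmohje*.

utuaka, ronadmohje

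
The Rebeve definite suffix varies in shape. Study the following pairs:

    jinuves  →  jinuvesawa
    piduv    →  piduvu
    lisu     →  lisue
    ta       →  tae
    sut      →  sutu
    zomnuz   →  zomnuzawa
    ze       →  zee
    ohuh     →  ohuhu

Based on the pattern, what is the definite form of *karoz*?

karozawa

Looking at the final sound of each stem: -awa when the stem ends in a sibilant (*jinuves*, *zomnuz*); -u when the stem ends in a non-sibilant consonant (*piduv*, *sut*, *ohuh*); -e when the stem ends in a vowel (*lisu*, *ta*, *ze*).
The final sound of *karoz* is /z/, which is a sibilant, so the suffix is -awa, giving *karozawa*.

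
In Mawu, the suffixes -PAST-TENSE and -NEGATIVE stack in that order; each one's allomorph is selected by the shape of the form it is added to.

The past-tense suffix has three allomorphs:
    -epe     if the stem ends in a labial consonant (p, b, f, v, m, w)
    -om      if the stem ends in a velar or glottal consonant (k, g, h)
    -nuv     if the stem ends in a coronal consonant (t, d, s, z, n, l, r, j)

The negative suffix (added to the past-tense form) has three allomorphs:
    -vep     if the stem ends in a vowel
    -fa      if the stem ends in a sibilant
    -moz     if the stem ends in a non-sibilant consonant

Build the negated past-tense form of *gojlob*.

gojlobepevep

*gojlob* — final consonant /b/ (labial) → -epe → *gojlobepe*.
The final sound of the past-tense form *gojlobepe* is /e/, which is a vowel, so the negative suffix is -vep, giving *gojlobepevep*.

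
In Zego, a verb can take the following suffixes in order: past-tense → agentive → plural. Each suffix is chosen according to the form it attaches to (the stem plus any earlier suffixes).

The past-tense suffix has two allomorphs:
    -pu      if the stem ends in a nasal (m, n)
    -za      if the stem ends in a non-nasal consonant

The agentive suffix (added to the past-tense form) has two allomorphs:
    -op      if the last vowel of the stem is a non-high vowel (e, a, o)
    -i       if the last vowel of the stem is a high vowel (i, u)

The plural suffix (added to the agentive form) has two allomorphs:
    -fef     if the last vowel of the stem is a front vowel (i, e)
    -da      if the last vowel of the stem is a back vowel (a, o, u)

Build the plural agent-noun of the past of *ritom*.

Since the final consonant of *ritom* is /m/ (a nasal), it takes -pu, giving *ritompu*.
Since the last vowel of the past-tense form *ritompu* is /u/ (a high vowel), it takes -i, giving *ritompui*.
The agentive form *ritompui* — last vowel /i/ (a front vowel) → -fef → *ritompuifef*.

ritompuifef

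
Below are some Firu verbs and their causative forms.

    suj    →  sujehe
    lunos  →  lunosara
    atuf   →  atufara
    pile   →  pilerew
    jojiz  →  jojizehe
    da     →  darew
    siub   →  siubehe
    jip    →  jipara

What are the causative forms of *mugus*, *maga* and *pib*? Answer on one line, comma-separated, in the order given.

The suffix is conditioned by the final sound: -ara when the stem ends in a voiceless consonant (*lunos*, *atuf*, *jip*); -ehe when the stem ends in a voiced consonant (*suj*, *jojiz*, *siub*); -rew when the stem ends in a vowel (*pile*, *da*).
Since the final sound of *mugus* is /s/ (a voiceless consonant), it takes -ara, giving *mugusara*.
*maga*: final sound = /a/, a vowel → -rew → *magarew*.
*pib* — final sound /b/ (a voiced consonant) → -ehe → *pibehe*.

mugusara, magarew, pibehe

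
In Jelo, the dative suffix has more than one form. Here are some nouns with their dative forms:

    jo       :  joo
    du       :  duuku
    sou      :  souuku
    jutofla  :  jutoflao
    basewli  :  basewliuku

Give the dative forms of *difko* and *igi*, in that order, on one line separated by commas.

The suffix is conditioned by the last vowel: -uku when the last vowel of the stem is a high vowel (*du*, *sou*, *basewli*); -o when the last vowel of the stem is a non-high vowel (*jo*, *jutofla*).
*difko*: last vowel = /o/, a non-high vowel → -o → *difkoo*.
*igi* — last vowel /i/ (a high vowel) → -uku → *igiuku*.

difkoo, igiuku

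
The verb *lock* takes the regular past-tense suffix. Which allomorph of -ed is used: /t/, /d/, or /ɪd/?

The stem *lock* ends in a voiceless consonant other than /t/.
The -ed suffix is realized as /ɪd/ after /t, d/; as /t/ after other voiceless consonants; and as /d/ after other voiced sounds.
So -ed on *lock* is pronounced /t/.

/t/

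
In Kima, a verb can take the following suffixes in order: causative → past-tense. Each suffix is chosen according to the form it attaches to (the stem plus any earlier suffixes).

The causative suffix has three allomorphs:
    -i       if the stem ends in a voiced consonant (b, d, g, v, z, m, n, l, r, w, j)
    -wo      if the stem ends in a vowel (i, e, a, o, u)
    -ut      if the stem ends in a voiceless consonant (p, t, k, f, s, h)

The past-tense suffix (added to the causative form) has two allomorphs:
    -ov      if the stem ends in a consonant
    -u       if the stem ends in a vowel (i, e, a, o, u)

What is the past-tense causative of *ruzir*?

ruziriu

*ruzir* — final sound /r/ (a voiced consonant) → -i → *ruziri*.
The causative form *ruziri* — final sound /i/ (a vowel) → -u → *ruziriu*.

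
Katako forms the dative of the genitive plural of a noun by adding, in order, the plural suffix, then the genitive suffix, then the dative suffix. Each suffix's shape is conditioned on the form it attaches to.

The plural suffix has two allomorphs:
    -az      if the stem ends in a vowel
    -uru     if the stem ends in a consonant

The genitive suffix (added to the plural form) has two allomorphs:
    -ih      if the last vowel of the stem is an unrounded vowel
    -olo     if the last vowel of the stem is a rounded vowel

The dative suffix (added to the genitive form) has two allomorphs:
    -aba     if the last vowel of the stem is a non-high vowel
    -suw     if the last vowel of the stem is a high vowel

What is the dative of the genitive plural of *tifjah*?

tifjahuruoloaba

The final sound of *tifjah* is /h/, which is a consonant, so the plural suffix is -uru, giving *tifjahuru*.
The last vowel of the plural form *tifjahuru* is /u/, which is a rounded vowel, so the genitive suffix is -olo, giving *tifjahuruolo*.
Since the last vowel of the genitive form *tifjahuruolo* is /o/ (a non-high vowel), it takes -aba, giving *tifjahuruoloaba*.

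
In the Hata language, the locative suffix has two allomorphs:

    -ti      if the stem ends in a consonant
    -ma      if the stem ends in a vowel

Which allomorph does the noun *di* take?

-ma

*di* — final sound /i/ (a vowel) → -ma.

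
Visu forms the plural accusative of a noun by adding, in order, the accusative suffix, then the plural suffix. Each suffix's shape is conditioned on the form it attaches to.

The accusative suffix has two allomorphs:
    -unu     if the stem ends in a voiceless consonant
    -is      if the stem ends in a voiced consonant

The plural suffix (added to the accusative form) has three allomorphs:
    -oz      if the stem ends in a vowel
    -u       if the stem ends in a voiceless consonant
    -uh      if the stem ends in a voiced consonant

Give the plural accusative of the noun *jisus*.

jisusunuoz

The final consonant of *jisus* is /s/, which is voiceless, so the accusative suffix is -unu, giving *jisusunu*.
The accusative form *jisusunu* — final sound /u/ (a vowel) → -oz → *jisusunuoz*.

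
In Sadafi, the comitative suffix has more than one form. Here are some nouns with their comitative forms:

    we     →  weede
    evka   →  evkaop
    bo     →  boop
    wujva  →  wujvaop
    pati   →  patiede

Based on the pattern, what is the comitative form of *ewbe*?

The pattern is front/back vowel harmony: -ede when the last vowel of the stem is a front vowel (*we*, *pati*); -op when the last vowel of the stem is a back vowel (*evka*, *bo*, *wujva*).
Since the last vowel of *ewbe* is /e/ (a front vowel), it takes -ede, giving *ewbeede*.

ewbeede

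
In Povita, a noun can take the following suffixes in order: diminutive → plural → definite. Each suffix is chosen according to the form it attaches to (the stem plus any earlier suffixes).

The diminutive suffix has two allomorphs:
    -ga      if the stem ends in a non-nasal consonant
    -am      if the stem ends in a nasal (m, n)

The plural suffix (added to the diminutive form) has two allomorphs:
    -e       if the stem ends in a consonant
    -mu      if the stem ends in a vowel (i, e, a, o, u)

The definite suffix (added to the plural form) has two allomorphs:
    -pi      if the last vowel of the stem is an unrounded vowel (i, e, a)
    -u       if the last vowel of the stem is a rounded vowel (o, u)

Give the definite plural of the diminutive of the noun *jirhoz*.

jirhozgamuu

The final consonant of *jirhoz* is /z/, which is non-nasal, so the diminutive suffix is -ga, giving *jirhozga*.
The final sound of the diminutive form *jirhozga* is /a/, which is a vowel, so the plural suffix is -mu, giving *jirhozgamu*.
Since the last vowel of the plural form *jirhozgamu* is /u/ (a rounded vowel), it takes -u, giving *jirhozgamuu*.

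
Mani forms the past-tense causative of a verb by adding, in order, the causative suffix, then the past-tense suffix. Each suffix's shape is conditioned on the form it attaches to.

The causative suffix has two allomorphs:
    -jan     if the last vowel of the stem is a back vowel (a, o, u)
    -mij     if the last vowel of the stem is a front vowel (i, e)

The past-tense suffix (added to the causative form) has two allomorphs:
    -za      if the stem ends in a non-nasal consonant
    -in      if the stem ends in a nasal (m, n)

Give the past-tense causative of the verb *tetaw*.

tetawjanin

*tetaw*: last vowel = /a/, a back vowel → -jan → *tetawjan*.
Since the final consonant of the causative form *tetawjan* is /n/ (a nasal), it takes -in, giving *tetawjanin*.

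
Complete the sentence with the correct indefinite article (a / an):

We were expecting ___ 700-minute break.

a

The indefinite article is chosen by the initial *sound* of the following word, not its spelling.
The number *700* is spoken "seven hundred", beginning with /ˈsɛvən/ — a consonant sound.
So the article is *a*: We were expecting a 700-minute break.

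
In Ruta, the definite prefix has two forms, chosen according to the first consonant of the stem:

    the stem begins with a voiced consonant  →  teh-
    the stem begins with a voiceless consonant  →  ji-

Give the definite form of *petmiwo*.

jipetmiwo

*petmiwo*: first consonant = /p/, voiceless → ji- → *jipetmiwo*.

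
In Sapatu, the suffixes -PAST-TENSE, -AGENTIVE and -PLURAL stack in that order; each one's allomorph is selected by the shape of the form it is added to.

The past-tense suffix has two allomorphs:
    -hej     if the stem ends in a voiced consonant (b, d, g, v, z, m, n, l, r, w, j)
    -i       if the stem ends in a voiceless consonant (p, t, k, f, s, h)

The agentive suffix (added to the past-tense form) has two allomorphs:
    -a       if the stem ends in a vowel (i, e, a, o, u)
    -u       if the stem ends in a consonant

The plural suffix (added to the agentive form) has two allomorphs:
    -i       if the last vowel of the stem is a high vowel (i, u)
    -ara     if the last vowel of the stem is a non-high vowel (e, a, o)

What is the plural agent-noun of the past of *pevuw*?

The final consonant of *pevuw* is /w/, which is voiced, so the past-tense suffix is -hej, giving *pevuwhej*.
The past-tense form *pevuwhej*: final sound = /j/, a consonant → -u → *pevuwheju*.
Since the last vowel of the agentive form *pevuwheju* is /u/ (a high vowel), it takes -i, giving *pevuwhejui*.

pevuwhejui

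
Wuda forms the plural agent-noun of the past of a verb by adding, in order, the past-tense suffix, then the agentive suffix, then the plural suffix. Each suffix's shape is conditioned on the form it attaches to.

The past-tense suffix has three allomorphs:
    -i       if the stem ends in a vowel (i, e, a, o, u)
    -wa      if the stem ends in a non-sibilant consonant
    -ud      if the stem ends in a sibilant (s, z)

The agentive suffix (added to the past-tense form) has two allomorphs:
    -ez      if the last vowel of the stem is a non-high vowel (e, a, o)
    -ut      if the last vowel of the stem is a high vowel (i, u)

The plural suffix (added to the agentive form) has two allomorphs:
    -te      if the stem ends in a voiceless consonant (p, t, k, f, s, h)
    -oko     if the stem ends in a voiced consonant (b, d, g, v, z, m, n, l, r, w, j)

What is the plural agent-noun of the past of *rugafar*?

Since the final sound of *rugafar* is /r/ (a non-sibilant consonant), it takes -wa, giving *rugafarwa*.
Since the last vowel of the past-tense form *rugafarwa* is /a/ (a non-high vowel), it takes -ez, giving *rugafarwaez*.
Since the final consonant of the agentive form *rugafarwaez* is /z/ (voiced), it takes -oko, giving *rugafarwaezoko*.

rugafarwaezoko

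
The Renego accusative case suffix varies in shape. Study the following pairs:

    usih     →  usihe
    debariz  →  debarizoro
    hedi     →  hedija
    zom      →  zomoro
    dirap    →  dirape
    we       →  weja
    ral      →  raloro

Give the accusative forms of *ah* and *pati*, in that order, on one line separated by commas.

The suffix is conditioned by the final sound: -e when the stem ends in a voiceless consonant (*usih*, *dirap*); -oro when the stem ends in a voiced consonant (*debariz*, *zom*, *ral*); -ja when the stem ends in a vowel (*hedi*, *we*).
*ah* — final sound /h/ (a voiceless consonant) → -e → *ahe*.
Since the final sound of *pati* is /i/ (a vowel), it takes -ja, giving *patija*.

ahe, patija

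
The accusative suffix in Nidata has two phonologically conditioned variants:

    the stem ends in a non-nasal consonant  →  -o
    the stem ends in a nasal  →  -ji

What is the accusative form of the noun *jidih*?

jidiho

Since the final consonant of *jidih* is /h/ (non-nasal), it takes -o, giving *jidiho*.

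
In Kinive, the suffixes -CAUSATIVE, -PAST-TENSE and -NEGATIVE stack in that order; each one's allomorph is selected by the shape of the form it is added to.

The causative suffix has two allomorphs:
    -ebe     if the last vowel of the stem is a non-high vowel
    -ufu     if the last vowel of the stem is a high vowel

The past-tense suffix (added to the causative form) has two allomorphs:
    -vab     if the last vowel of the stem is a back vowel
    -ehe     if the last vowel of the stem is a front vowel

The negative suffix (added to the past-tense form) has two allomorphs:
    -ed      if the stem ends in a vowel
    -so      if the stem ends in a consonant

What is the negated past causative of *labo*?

Since the last vowel of *labo* is /o/ (a non-high vowel), it takes -ebe, giving *laboebe*.
The causative form *laboebe* — last vowel /e/ (a front vowel) → -ehe → *laboebeehe*.
The past-tense form *laboebeehe*: final sound = /e/, a vowel → -ed → *laboebeeheed*.

laboebeeheed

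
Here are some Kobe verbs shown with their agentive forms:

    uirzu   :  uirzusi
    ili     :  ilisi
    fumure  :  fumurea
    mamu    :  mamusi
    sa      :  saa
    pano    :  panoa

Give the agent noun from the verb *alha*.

alhaa

The suffix is conditioned by the last vowel: -si when the last vowel of the stem is a high vowel (*uirzu*, *ili*, *mamu*); -a when the last vowel of the stem is a non-high vowel (*fumure*, *sa*, *pano*).
*alha*: last vowel = /a/, a non-high vowel → -a → *alhaa*.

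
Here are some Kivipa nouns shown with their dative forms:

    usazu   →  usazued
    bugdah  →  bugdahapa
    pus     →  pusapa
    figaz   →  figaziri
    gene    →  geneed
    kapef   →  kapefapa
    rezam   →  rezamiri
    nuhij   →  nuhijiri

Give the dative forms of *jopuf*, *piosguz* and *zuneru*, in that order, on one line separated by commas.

The suffix is conditioned by the final sound: -apa when the stem ends in a voiceless consonant (*bugdah*, *pus*, *kapef*); -iri when the stem ends in a voiced consonant (*figaz*, *rezam*, *nuhij*); -ed when the stem ends in a vowel (*usazu*, *gene*).
*jopuf* — final sound /f/ (a voiceless consonant) → -apa → *jopufapa*.
*piosguz*: final sound = /z/, a voiced consonant → -iri → *piosguziri*.
The final sound of *zuneru* is /u/, which is a vowel, so the suffix is -ed, giving *zunerued*.

jopufapa, piosguziri, zunerued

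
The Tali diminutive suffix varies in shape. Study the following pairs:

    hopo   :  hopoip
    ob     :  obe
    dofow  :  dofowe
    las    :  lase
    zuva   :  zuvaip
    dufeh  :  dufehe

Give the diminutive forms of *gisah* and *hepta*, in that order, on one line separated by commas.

Looking at the final sound of each stem: -e when the stem ends in a consonant (*ob*, *dofow*, *las*, *dufeh*); -ip when the stem ends in a vowel (*hopo*, *zuva*).
The final sound of *gisah* is /h/, which is a consonant, so the suffix is -e, giving *gisahe*.
The final sound of *hepta* is /a/, which is a vowel, so the suffix is -ip, giving *heptaip*.

gisahe, heptaip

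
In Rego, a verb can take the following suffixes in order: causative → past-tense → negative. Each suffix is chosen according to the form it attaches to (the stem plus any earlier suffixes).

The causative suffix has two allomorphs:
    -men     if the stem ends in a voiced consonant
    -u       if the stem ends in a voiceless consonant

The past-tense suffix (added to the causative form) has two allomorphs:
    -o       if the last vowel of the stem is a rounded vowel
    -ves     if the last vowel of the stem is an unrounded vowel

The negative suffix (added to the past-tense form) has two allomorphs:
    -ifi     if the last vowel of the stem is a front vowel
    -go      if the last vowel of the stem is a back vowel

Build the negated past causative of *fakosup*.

fakosupuogo

*fakosup* — final consonant /p/ (voiceless) → -u → *fakosupu*.
The causative form *fakosupu* — last vowel /u/ (a rounded vowel) → -o → *fakosupuo*.
Since the last vowel of the past-tense form *fakosupuo* is /o/ (a back vowel), it takes -go, giving *fakosupuogo*.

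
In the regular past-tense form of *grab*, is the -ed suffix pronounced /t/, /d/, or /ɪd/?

/d/

The stem *grab* ends in a voiced sound other than /d/.
The -ed suffix is realized as /ɪd/ after /t, d/; as /t/ after other voiceless consonants; and as /d/ after other voiced sounds.
So -ed on *grab* is pronounced /d/.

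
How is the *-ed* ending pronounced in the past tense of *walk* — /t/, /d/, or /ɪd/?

/t/

The stem *walk* ends in a voiceless consonant other than /t/.
The -ed suffix is realized as /ɪd/ after /t, d/; as /t/ after other voiceless consonants; and as /d/ after other voiced sounds.
So -ed on *walk* is pronounced /t/.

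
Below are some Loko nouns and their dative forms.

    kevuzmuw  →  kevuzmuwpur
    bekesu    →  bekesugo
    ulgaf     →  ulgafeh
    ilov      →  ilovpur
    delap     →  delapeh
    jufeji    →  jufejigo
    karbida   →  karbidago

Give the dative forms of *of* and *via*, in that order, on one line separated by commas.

The alternation tracks the final sound of the stem — -eh when the stem ends in a voiceless consonant (*ulgaf*, *delap*); -pur when the stem ends in a voiced consonant (*kevuzmuw*, *ilov*); -go when the stem ends in a vowel (*bekesu*, *jufeji*, *karbida*).
Since the final sound of *of* is /f/ (a voiceless consonant), it takes -eh, giving *ofeh*.
*via* — final sound /a/ (a vowel) → -go → *viago*.

ofeh, viago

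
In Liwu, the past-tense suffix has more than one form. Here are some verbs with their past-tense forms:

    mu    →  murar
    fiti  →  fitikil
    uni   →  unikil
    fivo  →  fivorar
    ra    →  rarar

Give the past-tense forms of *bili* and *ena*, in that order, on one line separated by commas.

bilikil, enarar

The pattern is front/back vowel harmony: -kil when the last vowel of the stem is a front vowel (*fiti*, *uni*); -rar when the last vowel of the stem is a back vowel (*mu*, *fivo*, *ra*).
The last vowel of *bili* is /i/, which is a front vowel, so the suffix is -kil, giving *bilikil*.
*ena* — last vowel /a/ (a back vowel) → -rar → *enarar*.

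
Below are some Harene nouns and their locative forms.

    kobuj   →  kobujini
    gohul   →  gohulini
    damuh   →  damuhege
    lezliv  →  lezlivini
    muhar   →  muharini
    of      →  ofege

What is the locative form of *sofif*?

The alternation tracks the final consonant of the stem — -ege when the stem ends in a voiceless consonant (*damuh*, *of*); -ini when the stem ends in a voiced consonant (*kobuj*, *gohul*, *lezliv*, *muhar*).
*sofif*: final consonant = /f/, voiceless → -ege → *sofifege*.

sofifege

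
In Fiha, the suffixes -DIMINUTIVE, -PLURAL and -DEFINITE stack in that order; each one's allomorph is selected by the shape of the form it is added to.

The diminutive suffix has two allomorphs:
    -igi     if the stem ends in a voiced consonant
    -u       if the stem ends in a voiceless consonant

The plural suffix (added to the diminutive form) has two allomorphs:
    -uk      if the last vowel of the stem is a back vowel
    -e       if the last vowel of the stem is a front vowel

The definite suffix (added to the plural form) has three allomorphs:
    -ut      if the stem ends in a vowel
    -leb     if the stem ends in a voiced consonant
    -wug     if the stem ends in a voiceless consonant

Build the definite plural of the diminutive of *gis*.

gisuukwug

*gis* — final consonant /s/ (voiceless) → -u → *gisu*.
The diminutive form *gisu* — last vowel /u/ (a back vowel) → -uk → *gisuuk*.
Since the final sound of the plural form *gisuuk* is /k/ (a voiceless consonant), it takes -wug, giving *gisuukwug*.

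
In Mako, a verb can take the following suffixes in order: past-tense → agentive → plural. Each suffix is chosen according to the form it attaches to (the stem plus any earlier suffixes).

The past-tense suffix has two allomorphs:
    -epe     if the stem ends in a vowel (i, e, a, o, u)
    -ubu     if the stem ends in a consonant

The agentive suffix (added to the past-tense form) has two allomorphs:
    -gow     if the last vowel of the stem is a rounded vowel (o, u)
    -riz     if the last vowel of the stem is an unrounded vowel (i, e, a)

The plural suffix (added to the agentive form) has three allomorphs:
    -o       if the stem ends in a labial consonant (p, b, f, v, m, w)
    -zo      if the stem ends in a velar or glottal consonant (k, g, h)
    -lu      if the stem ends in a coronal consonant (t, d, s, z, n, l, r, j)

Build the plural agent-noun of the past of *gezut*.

*gezut* — final sound /t/ (a consonant) → -ubu → *gezutubu*.
The past-tense form *gezutubu* — last vowel /u/ (a rounded vowel) → -gow → *gezutubugow*.
Since the final consonant of the agentive form *gezutubugow* is /w/ (labial), it takes -o, giving *gezutubugowo*.

gezutubugowo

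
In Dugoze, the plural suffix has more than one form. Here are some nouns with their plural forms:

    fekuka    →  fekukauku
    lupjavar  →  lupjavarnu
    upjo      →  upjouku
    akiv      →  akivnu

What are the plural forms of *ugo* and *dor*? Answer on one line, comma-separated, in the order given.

ugouku, dornu

The suffix is conditioned by the final sound: -nu when the stem ends in a consonant (*lupjavar*, *akiv*); -uku when the stem ends in a vowel (*fekuka*, *upjo*).
*ugo*: final sound = /o/, a vowel → -uku → *ugouku*.
*dor* — final sound /r/ (a consonant) → -nu → *dornu*.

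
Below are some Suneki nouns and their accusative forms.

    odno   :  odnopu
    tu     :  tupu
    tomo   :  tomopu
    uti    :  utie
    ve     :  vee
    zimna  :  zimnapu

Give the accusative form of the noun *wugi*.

wugie

Looking at the last vowel of each stem: -e when the last vowel of the stem is a front vowel (*uti*, *ve*); -pu when the last vowel of the stem is a back vowel (*odno*, *tu*, *tomo*, *zimna*).
*wugi*: last vowel = /i/, a front vowel → -e → *wugie*.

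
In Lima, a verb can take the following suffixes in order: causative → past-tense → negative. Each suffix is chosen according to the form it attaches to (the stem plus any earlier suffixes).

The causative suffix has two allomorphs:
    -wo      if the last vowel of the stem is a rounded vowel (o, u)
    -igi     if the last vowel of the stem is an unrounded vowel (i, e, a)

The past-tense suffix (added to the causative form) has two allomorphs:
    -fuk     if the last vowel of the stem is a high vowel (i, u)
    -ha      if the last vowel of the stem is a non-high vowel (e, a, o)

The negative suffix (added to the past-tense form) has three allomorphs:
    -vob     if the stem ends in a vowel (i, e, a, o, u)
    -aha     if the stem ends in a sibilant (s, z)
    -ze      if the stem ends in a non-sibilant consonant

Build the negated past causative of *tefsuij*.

*tefsuij* — last vowel /i/ (an unrounded vowel) → -igi → *tefsuijigi*.
The causative form *tefsuijigi*: last vowel = /i/, a high vowel → -fuk → *tefsuijigifuk*.
The past-tense form *tefsuijigifuk*: final sound = /k/, a non-sibilant consonant → -ze → *tefsuijigifukze*.

tefsuijigifukze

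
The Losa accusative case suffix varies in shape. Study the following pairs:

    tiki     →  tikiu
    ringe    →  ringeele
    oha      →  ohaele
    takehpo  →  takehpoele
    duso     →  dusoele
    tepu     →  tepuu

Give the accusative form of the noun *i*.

The suffix is conditioned by the last vowel: -u when the last vowel of the stem is a high vowel (*tiki*, *tepu*); -ele when the last vowel of the stem is a non-high vowel (*ringe*, *oha*, *takehpo*, *duso*).
Since the last vowel of *i* is /i/ (a high vowel), it takes -u, giving *iu*.

iu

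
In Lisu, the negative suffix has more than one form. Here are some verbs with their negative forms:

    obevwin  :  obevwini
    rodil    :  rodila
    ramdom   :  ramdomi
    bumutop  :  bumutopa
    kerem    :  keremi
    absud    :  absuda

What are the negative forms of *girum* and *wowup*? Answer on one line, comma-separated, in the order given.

Looking at the final consonant of each stem: -i when the stem ends in a nasal (*obevwin*, *ramdom*, *kerem*); -a when the stem ends in a non-nasal consonant (*rodil*, *bumutop*, *absud*).
*girum*: final consonant = /m/, a nasal → -i → *girumi*.
The final consonant of *wowup* is /p/, which is non-nasal, so the suffix is -a, giving *wowupa*.

girumi, wowupa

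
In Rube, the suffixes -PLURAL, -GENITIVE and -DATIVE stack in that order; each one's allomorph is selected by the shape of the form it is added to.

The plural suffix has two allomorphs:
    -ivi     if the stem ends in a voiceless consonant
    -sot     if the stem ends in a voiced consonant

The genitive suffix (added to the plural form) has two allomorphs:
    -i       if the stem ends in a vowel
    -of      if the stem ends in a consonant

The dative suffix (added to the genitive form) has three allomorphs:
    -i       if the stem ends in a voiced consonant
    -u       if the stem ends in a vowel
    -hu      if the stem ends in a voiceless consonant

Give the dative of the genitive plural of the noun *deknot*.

*deknot* — final consonant /t/ (voiceless) → -ivi → *deknotivi*.
Since the final sound of the plural form *deknotivi* is /i/ (a vowel), it takes -i, giving *deknotivii*.
The genitive form *deknotivii*: final sound = /i/, a vowel → -u → *deknotiviiu*.

deknotiviiu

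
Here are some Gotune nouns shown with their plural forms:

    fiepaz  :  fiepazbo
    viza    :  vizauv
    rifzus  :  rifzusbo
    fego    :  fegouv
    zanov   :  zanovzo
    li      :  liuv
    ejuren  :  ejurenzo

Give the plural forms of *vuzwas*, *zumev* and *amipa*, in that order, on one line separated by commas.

The suffix is conditioned by the final sound: -bo when the stem ends in a sibilant (*fiepaz*, *rifzus*); -zo when the stem ends in a non-sibilant consonant (*zanov*, *ejuren*); -uv when the stem ends in a vowel (*viza*, *fego*, *li*).
Since the final sound of *vuzwas* is /s/ (a sibilant), it takes -bo, giving *vuzwasbo*.
*zumev* — final sound /v/ (a non-sibilant consonant) → -zo → *zumevzo*.
*amipa* — final sound /a/ (a vowel) → -uv → *amipauv*.

vuzwasbo, zumevzo, amipauv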